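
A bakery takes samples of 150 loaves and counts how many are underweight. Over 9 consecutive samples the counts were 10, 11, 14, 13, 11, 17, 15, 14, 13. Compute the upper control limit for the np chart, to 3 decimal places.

23.488

p̄ = Σdᵢ / (k·n) = 118 / (9 × 150) = 0.08741
UCL = np̄ + 3·√(np̄(1−p̄)) = 13.1111 + 3 × √(13.1111×0.91259) = 13.1111 + 3 × 3.4591 = 23.4883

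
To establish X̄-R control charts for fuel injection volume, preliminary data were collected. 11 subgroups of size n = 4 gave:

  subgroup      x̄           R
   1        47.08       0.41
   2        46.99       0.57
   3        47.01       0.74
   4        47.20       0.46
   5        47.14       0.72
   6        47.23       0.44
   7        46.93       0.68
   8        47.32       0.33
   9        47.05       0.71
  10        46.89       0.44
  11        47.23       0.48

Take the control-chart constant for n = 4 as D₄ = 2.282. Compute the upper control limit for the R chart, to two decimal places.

1.24

R̄ = (0.41 + 0.57 + 0.74 + 0.46 + 0.72 + 0.44 + 0.68 + 0.33 + 0.71 + 0.44 + 0.48) / 11 = 5.9800 / 11 = 0.5436
UCL_R = D₄·R̄ = 2.282 × 0.5436 = 1.2406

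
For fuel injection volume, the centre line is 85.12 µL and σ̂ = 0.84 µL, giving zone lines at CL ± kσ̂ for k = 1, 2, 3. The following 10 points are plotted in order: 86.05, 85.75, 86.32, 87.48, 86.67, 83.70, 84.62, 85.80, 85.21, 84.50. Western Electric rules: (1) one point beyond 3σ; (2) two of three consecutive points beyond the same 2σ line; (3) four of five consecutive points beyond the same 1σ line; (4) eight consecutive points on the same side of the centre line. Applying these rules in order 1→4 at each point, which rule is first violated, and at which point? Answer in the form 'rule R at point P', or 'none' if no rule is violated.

Zone of each point (C = within 1σ̂, B = 1σ̂–2σ̂, A = 2σ̂–3σ̂, * = beyond 3σ̂; sign = side of CL): 1:+B, 2:+C, 3:+B, 4:+A, 5:+B, 6:-B, 7:-C, 8:+C, 9:+C, 10:-C
Rule 3 (four of five consecutive points beyond the same 1σ limit) is satisfied at point 5.

rule 3 at point 5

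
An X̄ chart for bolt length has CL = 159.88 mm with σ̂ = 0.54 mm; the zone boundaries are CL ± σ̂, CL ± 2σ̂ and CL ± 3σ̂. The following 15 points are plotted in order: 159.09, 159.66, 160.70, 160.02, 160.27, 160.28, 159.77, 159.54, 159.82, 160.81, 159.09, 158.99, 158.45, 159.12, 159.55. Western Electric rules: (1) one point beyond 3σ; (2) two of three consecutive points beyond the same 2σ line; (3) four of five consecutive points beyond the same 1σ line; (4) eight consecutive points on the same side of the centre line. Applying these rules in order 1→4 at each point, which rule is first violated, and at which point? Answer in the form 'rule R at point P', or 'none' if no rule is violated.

Zone of each point (C = within 1σ̂, B = 1σ̂–2σ̂, A = 2σ̂–3σ̂, * = beyond 3σ̂; sign = side of CL): 1:-B, 2:-C, 3:+B, 4:+C, 5:+C, 6:+C, 7:-C, 8:-C, 9:-C, 10:+B, 11:-B, 12:-B, 13:-A, 14:-B, 15:-C
Rule 3 (four of five consecutive points beyond the same 1σ limit) is satisfied at point 14.

rule 3 at point 14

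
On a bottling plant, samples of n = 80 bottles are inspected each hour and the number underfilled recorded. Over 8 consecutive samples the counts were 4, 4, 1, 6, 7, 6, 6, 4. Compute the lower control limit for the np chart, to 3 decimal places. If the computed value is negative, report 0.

p̄ = Σdᵢ / (k·n) = 38 / (8 × 80) = 0.05937
LCL = np̄ − 3·√(np̄(1−p̄)) = 4.7500 − 3 × 2.1138 = -1.5913 → 0 (negative, so LCL = 0)

0.000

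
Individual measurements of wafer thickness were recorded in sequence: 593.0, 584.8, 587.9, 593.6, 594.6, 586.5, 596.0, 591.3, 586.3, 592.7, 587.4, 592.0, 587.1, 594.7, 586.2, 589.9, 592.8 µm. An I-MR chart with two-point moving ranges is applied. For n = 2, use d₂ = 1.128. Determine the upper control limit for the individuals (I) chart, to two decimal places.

605.23

X̄ = (593.0 + 584.8 + 587.9 + 593.6 + 594.6 + 586.5 + 596.0 + 591.3 + 586.3 + 592.7 + 587.4 + 592.0 + 587.1 + 594.7 + 586.2 + 589.9 + 592.8) / 17 = 590.4000
Moving ranges: 8.2, 3.1, 5.7, 1.0, 8.1, 9.5, 4.7, 5.0, 6.4, 5.3, 4.6, 4.9, 7.6, 8.5, 3.7, 2.9; M̄R̄ = 89.2000 / 16 = 5.5750
UCL = X̄ + 3·M̄R̄/d₂ = 590.4000 + 3 × 5.5750 / 1.128 = 605.2271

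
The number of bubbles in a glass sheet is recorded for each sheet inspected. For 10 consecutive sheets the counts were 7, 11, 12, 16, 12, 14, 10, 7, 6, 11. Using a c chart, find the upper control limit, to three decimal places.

20.367

c̄ = (7 + 11 + 12 + 16 + 12 + 14 + 10 + 7 + 6 + 11) / 10 = 106 / 10 = 10.6000
UCL = c̄ + 3√c̄ = 10.6000 + 3 × √10.6000 = 10.6000 + 3 × 3.2558 = 20.3673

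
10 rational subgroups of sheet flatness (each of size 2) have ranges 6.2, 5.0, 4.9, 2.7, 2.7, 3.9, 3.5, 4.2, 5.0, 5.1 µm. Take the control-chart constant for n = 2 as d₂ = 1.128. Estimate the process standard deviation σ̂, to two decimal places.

R̄ = (6.2 + 5.0 + 4.9 + 2.7 + 2.7 + 3.9 + 3.5 + 4.2 + 5.0 + 5.1) / 10 = 4.3200
σ̂ = R̄ / d₂ = 4.3200 / 1.128 = 3.8298

3.83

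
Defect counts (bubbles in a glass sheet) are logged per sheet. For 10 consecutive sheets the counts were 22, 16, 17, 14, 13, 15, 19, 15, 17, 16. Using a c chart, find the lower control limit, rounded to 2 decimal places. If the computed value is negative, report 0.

4.25

c̄ = (22 + 16 + 17 + 14 + 13 + 15 + 19 + 15 + 17 + 16) / 10 = 164 / 10 = 16.4000
LCL = c̄ − 3√c̄ = 16.4000 − 3 × 4.0497 = 4.2509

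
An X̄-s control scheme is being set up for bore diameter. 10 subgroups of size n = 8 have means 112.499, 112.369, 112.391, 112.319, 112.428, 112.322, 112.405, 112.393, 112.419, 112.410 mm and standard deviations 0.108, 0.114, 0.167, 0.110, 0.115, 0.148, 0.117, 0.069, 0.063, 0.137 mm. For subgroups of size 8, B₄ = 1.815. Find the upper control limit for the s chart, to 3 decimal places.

0.208

s̄ = (0.108 + 0.114 + 0.167 + 0.110 + 0.115 + 0.148 + 0.117 + 0.069 + 0.063 + 0.137) / 10 = 0.1148
UCL_s = B₄·s̄ = 1.815 × 0.1148 = 0.2084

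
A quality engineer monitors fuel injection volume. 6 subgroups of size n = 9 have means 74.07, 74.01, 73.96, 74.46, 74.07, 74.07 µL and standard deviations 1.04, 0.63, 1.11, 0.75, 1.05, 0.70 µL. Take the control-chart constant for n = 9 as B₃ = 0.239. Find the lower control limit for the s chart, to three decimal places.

0.210

s̄ = (1.04 + 0.63 + 1.11 + 0.75 + 1.05 + 0.70) / 6 = 0.8800
LCL_s = B₃·s̄ = 0.239 × 0.8800 = 0.2103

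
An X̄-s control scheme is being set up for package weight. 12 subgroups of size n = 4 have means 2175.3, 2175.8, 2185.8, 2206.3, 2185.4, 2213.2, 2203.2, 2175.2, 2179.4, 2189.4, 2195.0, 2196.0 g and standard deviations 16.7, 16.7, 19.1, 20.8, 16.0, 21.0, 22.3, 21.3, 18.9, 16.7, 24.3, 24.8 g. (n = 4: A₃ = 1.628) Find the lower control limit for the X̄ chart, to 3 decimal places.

X̄̄ = (2175.3 + 2175.8 + 2185.8 + 2206.3 + 2185.4 + 2213.2 + 2203.2 + 2175.2 + 2179.4 + 2189.4 + 2195.0 + 2196.0) / 12 = 2190.0000
s̄ = (16.7 + 16.7 + 19.1 + 20.8 + 16.0 + 21.0 + 22.3 + 21.3 + 18.9 + 16.7 + 24.3 + 24.8) / 12 = 19.8833
LCL = X̄̄ − A₃·s̄ = 2190.0000 − 1.628 × 19.8833 = 2157.6299

2157.630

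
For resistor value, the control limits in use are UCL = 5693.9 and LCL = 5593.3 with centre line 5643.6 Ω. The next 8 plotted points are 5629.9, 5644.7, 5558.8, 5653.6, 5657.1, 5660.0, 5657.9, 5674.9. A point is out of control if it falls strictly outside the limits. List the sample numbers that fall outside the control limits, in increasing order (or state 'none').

Compare each point to [5593.3, 5693.9]: sample 3 = 5558.8 < LCL.

3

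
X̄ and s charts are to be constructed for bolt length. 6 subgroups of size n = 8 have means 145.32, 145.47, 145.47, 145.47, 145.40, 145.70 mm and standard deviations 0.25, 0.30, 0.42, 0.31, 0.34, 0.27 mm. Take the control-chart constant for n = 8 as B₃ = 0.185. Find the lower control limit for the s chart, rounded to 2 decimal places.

0.06

s̄ = (0.25 + 0.30 + 0.42 + 0.31 + 0.34 + 0.27) / 6 = 0.3150
LCL_s = B₃·s̄ = 0.185 × 0.3150 = 0.0583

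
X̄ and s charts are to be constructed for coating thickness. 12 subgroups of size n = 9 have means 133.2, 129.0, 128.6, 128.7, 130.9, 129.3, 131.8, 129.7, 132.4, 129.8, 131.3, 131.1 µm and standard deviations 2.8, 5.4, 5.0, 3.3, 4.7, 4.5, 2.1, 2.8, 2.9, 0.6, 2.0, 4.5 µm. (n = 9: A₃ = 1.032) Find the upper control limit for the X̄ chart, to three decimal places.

133.975

X̄̄ = (133.2 + 129.0 + 128.6 + 128.7 + 130.9 + 129.3 + 131.8 + 129.7 + 132.4 + 129.8 + 131.3 + 131.1) / 12 = 130.4833
s̄ = (2.8 + 5.4 + 5.0 + 3.3 + 4.7 + 4.5 + 2.1 + 2.8 + 2.9 + 0.6 + 2.0 + 4.5) / 12 = 3.3833
UCL = X̄̄ + A₃·s̄ = 130.4833 + 1.032 × 3.3833 = 133.9749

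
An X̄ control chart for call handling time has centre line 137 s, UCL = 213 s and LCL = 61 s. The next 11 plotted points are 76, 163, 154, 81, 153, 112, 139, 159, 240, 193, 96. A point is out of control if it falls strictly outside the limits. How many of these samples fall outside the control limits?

1

Compare each point to [61, 213]: sample 9 = 240 > UCL.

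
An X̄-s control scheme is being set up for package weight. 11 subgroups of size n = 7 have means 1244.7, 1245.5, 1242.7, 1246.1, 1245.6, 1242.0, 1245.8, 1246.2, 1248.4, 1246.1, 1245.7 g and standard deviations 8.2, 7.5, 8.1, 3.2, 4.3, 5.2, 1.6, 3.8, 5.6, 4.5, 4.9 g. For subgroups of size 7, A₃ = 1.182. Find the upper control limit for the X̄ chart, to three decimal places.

1251.460

X̄̄ = (1244.7 + 1245.5 + 1242.7 + 1246.1 + 1245.6 + 1242.0 + 1245.8 + 1246.2 + 1248.4 + 1246.1 + 1245.7) / 11 = 1245.3455
s̄ = (8.2 + 7.5 + 8.1 + 3.2 + 4.3 + 5.2 + 1.6 + 3.8 + 5.6 + 4.5 + 4.9) / 11 = 5.1727
UCL = X̄̄ + A₃·s̄ = 1245.3455 + 1.182 × 5.1727 = 1251.4596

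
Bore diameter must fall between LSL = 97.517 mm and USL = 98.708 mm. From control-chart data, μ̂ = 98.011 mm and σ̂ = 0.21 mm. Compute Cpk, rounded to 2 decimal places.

Cpu = (USL − μ̂) / (3σ̂) = (98.708 − 98.011) / (3 × 0.21) = 1.1063; Cpl = (μ̂ − LSL) / (3σ̂) = (98.011 − 97.517) / (3 × 0.21) = 0.7841; Cpk = min(Cpu, Cpl) = 0.7841

0.78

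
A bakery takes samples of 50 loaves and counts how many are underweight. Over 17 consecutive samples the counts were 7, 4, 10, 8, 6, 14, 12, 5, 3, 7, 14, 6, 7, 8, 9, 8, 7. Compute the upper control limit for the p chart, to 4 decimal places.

0.3139

p̄ = Σdᵢ / (k·n) = 135 / (17 × 50) = 0.15882
UCL = p̄ + 3·√(p̄(1−p̄)/n) = 0.15882 + 3 × √(0.15882×0.84118/50) = 0.15882 + 3 × 0.05169 = 0.31390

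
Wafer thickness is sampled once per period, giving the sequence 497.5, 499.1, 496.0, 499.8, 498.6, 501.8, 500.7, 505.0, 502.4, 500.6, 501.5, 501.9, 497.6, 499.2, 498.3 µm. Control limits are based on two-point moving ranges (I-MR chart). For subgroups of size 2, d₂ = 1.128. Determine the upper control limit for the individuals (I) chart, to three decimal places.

505.851

X̄ = (497.5 + 499.1 + 496.0 + 499.8 + 498.6 + 501.8 + 500.7 + 505.0 + 502.4 + 500.6 + 501.5 + 501.9 + 497.6 + 499.2 + 498.3) / 15 = 500.0000
Moving ranges: 1.6, 3.1, 3.8, 1.2, 3.2, 1.1, 4.3, 2.6, 1.8, 0.9, 0.4, 4.3, 1.6, 0.9; M̄R̄ = 30.8000 / 14 = 2.2000
UCL = X̄ + 3·M̄R̄/d₂ = 500.0000 + 3 × 2.2000 / 1.128 = 505.8511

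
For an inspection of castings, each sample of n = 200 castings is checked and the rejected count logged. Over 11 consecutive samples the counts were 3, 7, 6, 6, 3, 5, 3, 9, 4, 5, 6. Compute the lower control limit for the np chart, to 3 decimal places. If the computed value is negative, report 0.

0.000

p̄ = Σdᵢ / (k·n) = 57 / (11 × 200) = 0.02591
LCL = np̄ − 3·√(np̄(1−p̄)) = 5.1818 − 3 × 2.2467 = -1.5582 → 0 (negative, so LCL = 0)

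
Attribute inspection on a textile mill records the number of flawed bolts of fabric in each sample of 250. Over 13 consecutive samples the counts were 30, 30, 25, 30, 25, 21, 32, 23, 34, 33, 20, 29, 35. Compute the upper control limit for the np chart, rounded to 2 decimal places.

p̄ = Σdᵢ / (k·n) = 367 / (13 × 250) = 0.11292
UCL = np̄ + 3·√(np̄(1−p̄)) = 28.2308 + 3 × √(28.2308×0.88708) = 28.2308 + 3 × 5.0043 = 43.2436

43.24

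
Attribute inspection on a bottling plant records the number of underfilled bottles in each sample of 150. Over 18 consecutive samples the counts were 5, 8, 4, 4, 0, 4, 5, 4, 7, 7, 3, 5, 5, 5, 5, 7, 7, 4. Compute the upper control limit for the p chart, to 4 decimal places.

p̄ = Σdᵢ / (k·n) = 89 / (18 × 150) = 0.03296
UCL = p̄ + 3·√(p̄(1−p̄)/n) = 0.03296 + 3 × √(0.03296×0.96704/150) = 0.03296 + 3 × 0.01458 = 0.07670

0.0767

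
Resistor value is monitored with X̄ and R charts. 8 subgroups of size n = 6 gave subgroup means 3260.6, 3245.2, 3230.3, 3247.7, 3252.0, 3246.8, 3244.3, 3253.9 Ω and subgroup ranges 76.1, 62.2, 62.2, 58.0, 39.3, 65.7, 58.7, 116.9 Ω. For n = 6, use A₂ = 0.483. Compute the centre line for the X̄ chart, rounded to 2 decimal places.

3247.60

X̄̄ = (3260.6 + 3245.2 + 3230.3 + 3247.7 + 3252.0 + 3246.8 + 3244.3 + 3253.9) / 8 = 25980.8000 / 8 = 3247.6000
CL = X̄̄ = 3247.6000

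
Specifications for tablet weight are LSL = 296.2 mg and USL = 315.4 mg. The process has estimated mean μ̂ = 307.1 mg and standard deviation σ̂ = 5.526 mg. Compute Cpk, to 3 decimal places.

Cpu = (USL − μ̂) / (3σ̂) = (315.4 − 307.1) / (3 × 5.526) = 0.5007; Cpl = (μ̂ − LSL) / (3σ̂) = (307.1 − 296.2) / (3 × 5.526) = 0.6575; Cpk = min(Cpu, Cpl) = 0.5007

0.501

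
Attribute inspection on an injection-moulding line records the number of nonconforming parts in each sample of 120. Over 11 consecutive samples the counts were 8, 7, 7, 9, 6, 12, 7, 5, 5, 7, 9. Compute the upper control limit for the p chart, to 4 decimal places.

p̄ = Σdᵢ / (k·n) = 82 / (11 × 120) = 0.06212
UCL = p̄ + 3·√(p̄(1−p̄)/n) = 0.06212 + 3 × √(0.06212×0.93788/120) = 0.06212 + 3 × 0.02203 = 0.12822

0.1282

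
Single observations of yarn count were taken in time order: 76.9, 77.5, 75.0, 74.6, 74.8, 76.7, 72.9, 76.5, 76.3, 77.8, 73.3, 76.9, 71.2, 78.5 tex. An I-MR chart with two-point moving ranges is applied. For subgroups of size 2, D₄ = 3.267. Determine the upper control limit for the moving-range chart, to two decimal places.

Moving ranges: 0.6, 2.5, 0.4, 0.2, 1.9, 3.8, 3.6, 0.2, 1.5, 4.5, 3.6, 5.7, 7.3; M̄R̄ = 35.8000 / 13 = 2.7538
UCL_MR = D₄·M̄R̄ = 3.267 × 2.7538 = 8.9968

9.00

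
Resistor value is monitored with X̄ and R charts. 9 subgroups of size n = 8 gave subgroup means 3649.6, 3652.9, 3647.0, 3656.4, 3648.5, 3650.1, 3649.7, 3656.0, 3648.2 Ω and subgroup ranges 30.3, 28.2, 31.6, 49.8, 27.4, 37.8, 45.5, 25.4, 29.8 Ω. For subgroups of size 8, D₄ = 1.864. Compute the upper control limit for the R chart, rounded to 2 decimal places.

R̄ = (30.3 + 28.2 + 31.6 + 49.8 + 27.4 + 37.8 + 45.5 + 25.4 + 29.8) / 9 = 305.8000 / 9 = 33.9778
UCL_R = D₄·R̄ = 1.864 × 33.9778 = 63.3346

63.33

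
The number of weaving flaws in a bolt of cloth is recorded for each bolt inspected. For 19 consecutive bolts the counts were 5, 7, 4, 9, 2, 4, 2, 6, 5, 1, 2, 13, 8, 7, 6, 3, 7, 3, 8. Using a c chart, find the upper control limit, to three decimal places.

12.319

c̄ = (5 + 7 + 4 + 9 + 2 + 4 + 2 + 6 + 5 + 1 + 2 + 13 + 8 + 7 + 6 + 3 + 7 + 3 + 8) / 19 = 102 / 19 = 5.3684
UCL = c̄ + 3√c̄ = 5.3684 + 3 × √5.3684 = 5.3684 + 3 × 2.3170 = 12.3194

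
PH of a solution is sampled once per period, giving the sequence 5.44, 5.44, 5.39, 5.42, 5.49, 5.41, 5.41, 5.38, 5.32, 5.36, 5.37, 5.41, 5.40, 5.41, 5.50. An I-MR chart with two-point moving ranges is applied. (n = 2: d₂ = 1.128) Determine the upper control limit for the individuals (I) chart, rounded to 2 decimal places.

X̄ = (5.44 + 5.44 + 5.39 + 5.42 + 5.49 + 5.41 + 5.41 + 5.38 + 5.32 + 5.36 + 5.37 + 5.41 + 5.40 + 5.41 + 5.50) / 15 = 5.4100
Moving ranges: 0.00, 0.05, 0.03, 0.07, 0.08, 0.00, 0.03, 0.06, 0.04, 0.01, 0.04, 0.01, 0.01, 0.09; M̄R̄ = 0.5200 / 14 = 0.0371
UCL = X̄ + 3·M̄R̄/d₂ = 5.4100 + 3 × 0.0371 / 1.128 = 5.5088

5.51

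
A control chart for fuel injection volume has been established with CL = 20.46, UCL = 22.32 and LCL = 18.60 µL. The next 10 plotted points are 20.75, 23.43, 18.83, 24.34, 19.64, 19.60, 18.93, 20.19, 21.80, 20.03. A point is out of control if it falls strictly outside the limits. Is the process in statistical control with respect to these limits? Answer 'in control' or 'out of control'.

out of control

Compare each point to [18.60, 22.32]: sample 2 = 23.43 > UCL; sample 4 = 24.34 > UCL.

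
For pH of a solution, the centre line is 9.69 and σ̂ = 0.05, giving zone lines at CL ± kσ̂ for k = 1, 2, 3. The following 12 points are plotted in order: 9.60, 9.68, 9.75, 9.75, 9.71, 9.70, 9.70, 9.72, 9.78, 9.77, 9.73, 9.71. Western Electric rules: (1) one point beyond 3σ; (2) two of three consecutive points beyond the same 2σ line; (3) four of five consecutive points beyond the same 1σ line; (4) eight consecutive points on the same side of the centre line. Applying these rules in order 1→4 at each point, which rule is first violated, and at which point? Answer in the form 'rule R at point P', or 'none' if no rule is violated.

Zone of each point (C = within 1σ̂, B = 1σ̂–2σ̂, A = 2σ̂–3σ̂, * = beyond 3σ̂; sign = side of CL): 1:-B, 2:-C, 3:+B, 4:+B, 5:+C, 6:+C, 7:+C, 8:+C, 9:+B, 10:+B, 11:+C, 12:+C
Rule 4 (eight consecutive points on the same side of the centre line) is satisfied at point 10.

rule 4 at point 10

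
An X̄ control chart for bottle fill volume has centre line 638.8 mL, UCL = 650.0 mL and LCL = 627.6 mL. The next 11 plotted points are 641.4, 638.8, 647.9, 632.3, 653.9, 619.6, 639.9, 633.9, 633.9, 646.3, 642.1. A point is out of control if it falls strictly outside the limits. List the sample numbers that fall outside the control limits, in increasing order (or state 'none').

5, 6

Compare each point to [627.6, 650.0]: sample 5 = 653.9 > UCL; sample 6 = 619.6 < LCL.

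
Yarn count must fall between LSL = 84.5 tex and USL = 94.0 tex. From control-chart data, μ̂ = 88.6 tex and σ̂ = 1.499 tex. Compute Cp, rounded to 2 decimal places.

1.06

Cp = (USL − LSL) / (6σ̂) = (94.0 − 84.5) / (6 × 1.499) = 9.5000 / 8.9940 = 1.0563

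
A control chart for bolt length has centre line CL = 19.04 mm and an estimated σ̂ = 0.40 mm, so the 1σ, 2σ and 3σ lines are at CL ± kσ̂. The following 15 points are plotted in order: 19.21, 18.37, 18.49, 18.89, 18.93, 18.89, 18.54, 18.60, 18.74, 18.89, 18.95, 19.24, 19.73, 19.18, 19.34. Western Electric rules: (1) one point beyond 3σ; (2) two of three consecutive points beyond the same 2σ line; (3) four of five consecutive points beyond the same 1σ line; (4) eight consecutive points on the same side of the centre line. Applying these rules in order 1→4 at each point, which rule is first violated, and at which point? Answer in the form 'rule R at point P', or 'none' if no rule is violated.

Zone of each point (C = within 1σ̂, B = 1σ̂–2σ̂, A = 2σ̂–3σ̂, * = beyond 3σ̂; sign = side of CL): 1:+C, 2:-B, 3:-B, 4:-C, 5:-C, 6:-C, 7:-B, 8:-B, 9:-C, 10:-C, 11:-C, 12:+C, 13:+B, 14:+C, 15:+C
Rule 4 (eight consecutive points on the same side of the centre line) is satisfied at point 9.

rule 4 at point 9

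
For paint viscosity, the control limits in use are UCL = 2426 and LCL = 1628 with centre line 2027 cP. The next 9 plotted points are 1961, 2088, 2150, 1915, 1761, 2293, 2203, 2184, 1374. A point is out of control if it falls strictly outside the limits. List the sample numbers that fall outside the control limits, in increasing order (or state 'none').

Compare each point to [1628, 2426]: sample 9 = 1374 < LCL.

9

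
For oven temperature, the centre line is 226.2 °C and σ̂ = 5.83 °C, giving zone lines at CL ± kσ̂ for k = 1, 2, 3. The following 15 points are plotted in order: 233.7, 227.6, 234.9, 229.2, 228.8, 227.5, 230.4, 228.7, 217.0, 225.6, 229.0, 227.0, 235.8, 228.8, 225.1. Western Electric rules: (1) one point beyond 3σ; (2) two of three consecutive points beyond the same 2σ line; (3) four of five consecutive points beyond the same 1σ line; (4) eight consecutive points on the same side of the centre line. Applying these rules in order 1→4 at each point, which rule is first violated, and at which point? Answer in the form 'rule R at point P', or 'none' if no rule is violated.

Zone of each point (C = within 1σ̂, B = 1σ̂–2σ̂, A = 2σ̂–3σ̂, * = beyond 3σ̂; sign = side of CL): 1:+B, 2:+C, 3:+B, 4:+C, 5:+C, 6:+C, 7:+C, 8:+C, 9:-B, 10:-C, 11:+C, 12:+C, 13:+B, 14:+C, 15:-C
Rule 4 (eight consecutive points on the same side of the centre line) is satisfied at point 8.

rule 4 at point 8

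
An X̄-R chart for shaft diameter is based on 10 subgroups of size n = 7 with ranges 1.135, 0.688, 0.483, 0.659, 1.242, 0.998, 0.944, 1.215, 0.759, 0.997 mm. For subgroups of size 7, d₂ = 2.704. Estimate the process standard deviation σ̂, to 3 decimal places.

0.337

R̄ = (1.135 + 0.688 + 0.483 + 0.659 + 1.242 + 0.998 + 0.944 + 1.215 + 0.759 + 0.997) / 10 = 0.9120
σ̂ = R̄ / d₂ = 0.9120 / 2.704 = 0.3373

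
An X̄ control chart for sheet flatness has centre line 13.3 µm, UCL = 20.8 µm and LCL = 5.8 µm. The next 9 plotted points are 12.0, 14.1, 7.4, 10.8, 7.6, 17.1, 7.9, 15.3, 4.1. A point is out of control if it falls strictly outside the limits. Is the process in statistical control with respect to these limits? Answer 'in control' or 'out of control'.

Compare each point to [5.8, 20.8]: sample 9 = 4.1 < LCL.

out of control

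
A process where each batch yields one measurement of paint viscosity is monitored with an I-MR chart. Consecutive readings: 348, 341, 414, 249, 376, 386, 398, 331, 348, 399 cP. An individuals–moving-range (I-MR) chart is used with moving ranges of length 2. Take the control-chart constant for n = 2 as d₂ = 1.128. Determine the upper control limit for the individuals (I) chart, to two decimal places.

515.32

X̄ = (348 + 341 + 414 + 249 + 376 + 386 + 398 + 331 + 348 + 399) / 10 = 359.0000
Moving ranges: 7, 73, 165, 127, 10, 12, 67, 17, 51; M̄R̄ = 529.0000 / 9 = 58.7778
UCL = X̄ + 3·M̄R̄/d₂ = 359.0000 + 3 × 58.7778 / 1.128 = 515.3239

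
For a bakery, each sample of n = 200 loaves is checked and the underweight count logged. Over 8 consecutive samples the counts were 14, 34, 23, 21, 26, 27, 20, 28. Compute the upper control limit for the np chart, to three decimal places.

p̄ = Σdᵢ / (k·n) = 193 / (8 × 200) = 0.12062
UCL = np̄ + 3·√(np̄(1−p̄)) = 24.1250 + 3 × √(24.1250×0.87938) = 24.1250 + 3 × 4.6060 = 37.9429

37.943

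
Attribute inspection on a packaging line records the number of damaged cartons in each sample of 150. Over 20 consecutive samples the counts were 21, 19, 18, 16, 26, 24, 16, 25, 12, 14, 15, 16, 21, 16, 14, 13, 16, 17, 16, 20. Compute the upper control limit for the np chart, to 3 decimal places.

29.618

p̄ = Σdᵢ / (k·n) = 355 / (20 × 150) = 0.11833
UCL = np̄ + 3·√(np̄(1−p̄)) = 17.7500 + 3 × √(17.7500×0.88167) = 17.7500 + 3 × 3.9560 = 29.6179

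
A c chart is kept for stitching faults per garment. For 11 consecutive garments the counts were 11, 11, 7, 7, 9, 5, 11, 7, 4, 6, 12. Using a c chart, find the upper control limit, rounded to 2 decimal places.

16.76

c̄ = (11 + 11 + 7 + 7 + 9 + 5 + 11 + 7 + 4 + 6 + 12) / 11 = 90 / 11 = 8.1818
UCL = c̄ + 3√c̄ = 8.1818 + 3 × √8.1818 = 8.1818 + 3 × 2.8604 = 16.7630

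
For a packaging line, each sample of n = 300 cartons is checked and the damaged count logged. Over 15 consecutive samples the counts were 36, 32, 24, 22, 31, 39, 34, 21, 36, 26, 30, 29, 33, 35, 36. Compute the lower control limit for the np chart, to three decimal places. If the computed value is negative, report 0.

p̄ = Σdᵢ / (k·n) = 464 / (15 × 300) = 0.10311
LCL = np̄ − 3·√(np̄(1−p̄)) = 30.9333 − 3 × 5.2672 = 15.1316

15.132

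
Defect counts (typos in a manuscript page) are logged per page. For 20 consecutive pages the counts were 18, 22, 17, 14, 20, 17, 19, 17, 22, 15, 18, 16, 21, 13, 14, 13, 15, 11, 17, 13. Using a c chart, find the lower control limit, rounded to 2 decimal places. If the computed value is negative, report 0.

c̄ = (18 + 22 + 17 + 14 + 20 + 17 + 19 + 17 + 22 + 15 + 18 + 16 + 21 + 13 + 14 + 13 + 15 + 11 + 17 + 13) / 20 = 332 / 20 = 16.6000
LCL = c̄ − 3√c̄ = 16.6000 − 3 × 4.0743 = 4.3771

4.38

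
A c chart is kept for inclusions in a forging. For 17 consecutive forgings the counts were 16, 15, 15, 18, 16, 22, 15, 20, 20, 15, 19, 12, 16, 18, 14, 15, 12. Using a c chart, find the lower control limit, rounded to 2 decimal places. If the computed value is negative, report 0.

4.22

c̄ = (16 + 15 + 15 + 18 + 16 + 22 + 15 + 20 + 20 + 15 + 19 + 12 + 16 + 18 + 14 + 15 + 12) / 17 = 278 / 17 = 16.3529
LCL = c̄ − 3√c̄ = 16.3529 − 3 × 4.0439 = 4.2213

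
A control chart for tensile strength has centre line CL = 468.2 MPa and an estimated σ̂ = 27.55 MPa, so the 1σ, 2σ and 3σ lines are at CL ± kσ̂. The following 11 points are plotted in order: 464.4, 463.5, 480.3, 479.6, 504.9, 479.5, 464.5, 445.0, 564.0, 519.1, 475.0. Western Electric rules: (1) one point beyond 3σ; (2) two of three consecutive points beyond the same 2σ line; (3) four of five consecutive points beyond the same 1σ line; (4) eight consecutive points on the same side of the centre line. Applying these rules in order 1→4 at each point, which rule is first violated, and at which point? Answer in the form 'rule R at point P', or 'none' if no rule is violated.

Zone of each point (C = within 1σ̂, B = 1σ̂–2σ̂, A = 2σ̂–3σ̂, * = beyond 3σ̂; sign = side of CL): 1:-C, 2:-C, 3:+C, 4:+C, 5:+B, 6:+C, 7:-C, 8:-C, 9:+*, 10:+B, 11:+C
Rule 1 (one point beyond the 3σ limits) is satisfied at point 9.

rule 1 at point 9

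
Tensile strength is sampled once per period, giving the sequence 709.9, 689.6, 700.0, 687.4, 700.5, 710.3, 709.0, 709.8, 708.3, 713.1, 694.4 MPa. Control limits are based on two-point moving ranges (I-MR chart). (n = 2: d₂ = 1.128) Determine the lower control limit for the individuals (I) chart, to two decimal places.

X̄ = (709.9 + 689.6 + 700.0 + 687.4 + 700.5 + 710.3 + 709.0 + 709.8 + 708.3 + 713.1 + 694.4) / 11 = 702.9364
Moving ranges: 20.3, 10.4, 12.6, 13.1, 9.8, 1.3, 0.8, 1.5, 4.8, 18.7; M̄R̄ = 93.3000 / 10 = 9.3300
LCL = X̄ − 3·M̄R̄/d₂ = 702.9364 − 3 × 9.3300 / 1.128 = 678.1225

678.12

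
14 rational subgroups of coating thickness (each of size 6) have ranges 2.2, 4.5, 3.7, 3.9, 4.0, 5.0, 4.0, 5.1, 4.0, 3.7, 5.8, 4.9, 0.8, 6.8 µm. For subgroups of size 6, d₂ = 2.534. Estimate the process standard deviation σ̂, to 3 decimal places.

1.646

R̄ = (2.2 + 4.5 + 3.7 + 3.9 + 4.0 + 5.0 + 4.0 + 5.1 + 4.0 + 3.7 + 5.8 + 4.9 + 0.8 + 6.8) / 14 = 4.1714
σ̂ = R̄ / d₂ = 4.1714 / 2.534 = 1.6462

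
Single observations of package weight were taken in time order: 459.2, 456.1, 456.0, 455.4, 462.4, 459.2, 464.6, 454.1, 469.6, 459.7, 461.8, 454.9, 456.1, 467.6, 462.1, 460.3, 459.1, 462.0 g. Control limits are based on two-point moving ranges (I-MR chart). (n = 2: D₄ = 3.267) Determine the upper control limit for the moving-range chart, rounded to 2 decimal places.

16.99

Moving ranges: 3.1, 0.1, 0.6, 7.0, 3.2, 5.4, 10.5, 15.5, 9.9, 2.1, 6.9, 1.2, 11.5, 5.5, 1.8, 1.2, 2.9; M̄R̄ = 88.4000 / 17 = 5.2000
UCL_MR = D₄·M̄R̄ = 3.267 × 5.2000 = 16.9884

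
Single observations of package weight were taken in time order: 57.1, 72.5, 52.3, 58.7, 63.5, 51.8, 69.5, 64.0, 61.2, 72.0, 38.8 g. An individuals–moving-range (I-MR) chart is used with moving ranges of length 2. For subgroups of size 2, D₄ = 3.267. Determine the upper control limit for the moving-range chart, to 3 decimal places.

Moving ranges: 15.4, 20.2, 6.4, 4.8, 11.7, 17.7, 5.5, 2.8, 10.8, 33.2; M̄R̄ = 128.5000 / 10 = 12.8500
UCL_MR = D₄·M̄R̄ = 3.267 × 12.8500 = 41.9809

41.981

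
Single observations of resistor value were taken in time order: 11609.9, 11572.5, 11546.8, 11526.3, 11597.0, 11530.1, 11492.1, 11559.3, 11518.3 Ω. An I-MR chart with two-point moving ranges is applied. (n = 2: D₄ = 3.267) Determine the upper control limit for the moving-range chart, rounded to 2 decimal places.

150.04

Moving ranges: 37.4, 25.7, 20.5, 70.7, 66.9, 38.0, 67.2, 41.0; M̄R̄ = 367.4000 / 8 = 45.9250
UCL_MR = D₄·M̄R̄ = 3.267 × 45.9250 = 150.0370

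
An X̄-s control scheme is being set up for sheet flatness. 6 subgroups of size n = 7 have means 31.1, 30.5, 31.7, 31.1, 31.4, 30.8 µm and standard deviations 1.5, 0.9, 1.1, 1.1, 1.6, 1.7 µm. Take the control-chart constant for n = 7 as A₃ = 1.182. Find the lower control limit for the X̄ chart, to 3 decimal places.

29.544

X̄̄ = (31.1 + 30.5 + 31.7 + 31.1 + 31.4 + 30.8) / 6 = 31.1000
s̄ = (1.5 + 0.9 + 1.1 + 1.1 + 1.6 + 1.7) / 6 = 1.3167
LCL = X̄̄ − A₃·s̄ = 31.1000 − 1.182 × 1.3167 = 29.5437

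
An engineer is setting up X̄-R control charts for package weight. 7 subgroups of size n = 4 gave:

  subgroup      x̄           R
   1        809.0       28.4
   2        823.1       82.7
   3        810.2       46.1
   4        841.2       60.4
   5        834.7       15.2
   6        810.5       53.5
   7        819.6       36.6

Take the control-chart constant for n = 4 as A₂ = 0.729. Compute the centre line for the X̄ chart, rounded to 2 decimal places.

821.19

X̄̄ = (809.0 + 823.1 + 810.2 + 841.2 + 834.7 + 810.5 + 819.6) / 7 = 5748.3000 / 7 = 821.1857
CL = X̄̄ = 821.1857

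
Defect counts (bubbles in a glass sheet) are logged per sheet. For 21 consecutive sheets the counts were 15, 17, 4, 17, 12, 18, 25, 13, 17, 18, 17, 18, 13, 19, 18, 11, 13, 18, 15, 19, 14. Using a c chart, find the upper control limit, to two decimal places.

27.67

c̄ = (15 + 17 + 4 + 17 + 12 + 18 + 25 + 13 + 17 + 18 + 17 + 18 + 13 + 19 + 18 + 11 + 13 + 18 + 15 + 19 + 14) / 21 = 331 / 21 = 15.7619
UCL = c̄ + 3√c̄ = 15.7619 + 3 × √15.7619 = 15.7619 + 3 × 3.9701 = 27.6723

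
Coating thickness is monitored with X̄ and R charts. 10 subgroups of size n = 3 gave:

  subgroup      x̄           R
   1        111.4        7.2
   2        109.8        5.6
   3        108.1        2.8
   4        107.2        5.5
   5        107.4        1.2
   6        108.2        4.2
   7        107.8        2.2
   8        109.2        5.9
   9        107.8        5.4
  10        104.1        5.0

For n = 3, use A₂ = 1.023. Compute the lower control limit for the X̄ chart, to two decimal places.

103.50

X̄̄ = (111.4 + 109.8 + 108.1 + 107.2 + 107.4 + 108.2 + 107.8 + 109.2 + 107.8 + 104.1) / 10 = 1081.0000 / 10 = 108.1000
R̄ = (7.2 + 5.6 + 2.8 + 5.5 + 1.2 + 4.2 + 2.2 + 5.9 + 5.4 + 5.0) / 10 = 45.0000 / 10 = 4.5000
LCL = X̄̄ − A₂·R̄ = 108.1000 − 1.023 × 4.5000 = 103.4965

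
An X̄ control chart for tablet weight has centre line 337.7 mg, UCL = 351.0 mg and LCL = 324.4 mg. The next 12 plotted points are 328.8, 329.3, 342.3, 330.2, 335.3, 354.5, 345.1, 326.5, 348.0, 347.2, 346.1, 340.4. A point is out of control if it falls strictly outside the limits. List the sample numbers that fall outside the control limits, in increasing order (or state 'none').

6

Compare each point to [324.4, 351.0]: sample 6 = 354.5 > UCL.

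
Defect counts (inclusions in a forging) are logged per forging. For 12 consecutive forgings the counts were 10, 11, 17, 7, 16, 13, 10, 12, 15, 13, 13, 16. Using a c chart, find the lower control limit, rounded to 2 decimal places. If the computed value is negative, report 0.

c̄ = (10 + 11 + 17 + 7 + 16 + 13 + 10 + 12 + 15 + 13 + 13 + 16) / 12 = 153 / 12 = 12.7500
LCL = c̄ − 3√c̄ = 12.7500 − 3 × 3.5707 = 2.0379

2.04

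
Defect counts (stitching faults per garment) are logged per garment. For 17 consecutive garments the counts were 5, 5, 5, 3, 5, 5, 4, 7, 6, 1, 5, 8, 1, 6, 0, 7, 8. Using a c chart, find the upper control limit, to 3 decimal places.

11.313

c̄ = (5 + 5 + 5 + 3 + 5 + 5 + 4 + 7 + 6 + 1 + 5 + 8 + 1 + 6 + 0 + 7 + 8) / 17 = 81 / 17 = 4.7647
UCL = c̄ + 3√c̄ = 4.7647 + 3 × √4.7647 = 4.7647 + 3 × 2.1828 = 11.3132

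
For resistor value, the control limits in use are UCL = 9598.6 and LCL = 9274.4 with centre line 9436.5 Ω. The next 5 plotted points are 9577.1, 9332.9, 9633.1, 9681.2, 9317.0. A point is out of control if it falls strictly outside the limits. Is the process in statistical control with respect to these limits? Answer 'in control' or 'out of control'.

out of control

Compare each point to [9274.4, 9598.6]: sample 3 = 9633.1 > UCL; sample 4 = 9681.2 > UCL.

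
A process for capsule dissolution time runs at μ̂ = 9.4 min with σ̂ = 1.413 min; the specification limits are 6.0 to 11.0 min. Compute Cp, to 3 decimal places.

Cp = (USL − LSL) / (6σ̂) = (11.0 − 6.0) / (6 × 1.413) = 5.0000 / 8.4780 = 0.5898

0.590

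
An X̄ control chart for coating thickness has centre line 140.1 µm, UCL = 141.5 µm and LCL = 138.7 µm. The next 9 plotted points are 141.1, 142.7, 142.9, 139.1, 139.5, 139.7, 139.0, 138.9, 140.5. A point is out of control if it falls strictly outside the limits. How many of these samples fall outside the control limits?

Compare each point to [138.7, 141.5]: sample 2 = 142.7 > UCL; sample 3 = 142.9 > UCL.

2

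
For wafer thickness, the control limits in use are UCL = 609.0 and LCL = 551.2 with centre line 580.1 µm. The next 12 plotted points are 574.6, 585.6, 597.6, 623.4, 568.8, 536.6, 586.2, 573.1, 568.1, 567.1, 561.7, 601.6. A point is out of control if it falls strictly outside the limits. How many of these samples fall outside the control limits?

Compare each point to [551.2, 609.0]: sample 4 = 623.4 > UCL; sample 6 = 536.6 < LCL.

2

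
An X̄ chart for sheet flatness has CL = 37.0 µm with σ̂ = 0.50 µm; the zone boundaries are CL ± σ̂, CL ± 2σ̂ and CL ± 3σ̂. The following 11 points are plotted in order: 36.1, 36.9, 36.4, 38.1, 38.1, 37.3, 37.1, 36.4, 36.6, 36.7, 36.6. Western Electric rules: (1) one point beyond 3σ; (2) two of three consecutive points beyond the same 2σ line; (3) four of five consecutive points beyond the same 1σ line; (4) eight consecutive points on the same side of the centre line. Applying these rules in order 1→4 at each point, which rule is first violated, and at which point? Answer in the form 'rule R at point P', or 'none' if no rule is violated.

Zone of each point (C = within 1σ̂, B = 1σ̂–2σ̂, A = 2σ̂–3σ̂, * = beyond 3σ̂; sign = side of CL): 1:-B, 2:-C, 3:-B, 4:+A, 5:+A, 6:+C, 7:+C, 8:-B, 9:-C, 10:-C, 11:-C
Rule 2 (two of three consecutive points beyond the same 2σ limit) is satisfied at point 5.

rule 2 at point 5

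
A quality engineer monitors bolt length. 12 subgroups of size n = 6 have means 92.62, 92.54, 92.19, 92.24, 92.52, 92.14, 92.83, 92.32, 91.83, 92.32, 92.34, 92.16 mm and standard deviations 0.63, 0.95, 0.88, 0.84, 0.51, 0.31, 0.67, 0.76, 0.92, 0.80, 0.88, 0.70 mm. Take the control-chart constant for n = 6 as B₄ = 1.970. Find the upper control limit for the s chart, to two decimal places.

1.45

s̄ = (0.63 + 0.95 + 0.88 + 0.84 + 0.51 + 0.31 + 0.67 + 0.76 + 0.92 + 0.80 + 0.88 + 0.70) / 12 = 0.7375
UCL_s = B₄·s̄ = 1.970 × 0.7375 = 1.4529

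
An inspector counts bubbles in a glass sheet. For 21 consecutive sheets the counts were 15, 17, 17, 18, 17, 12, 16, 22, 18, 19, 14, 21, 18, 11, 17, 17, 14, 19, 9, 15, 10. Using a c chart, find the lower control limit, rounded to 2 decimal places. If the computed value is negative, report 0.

4.00

c̄ = (15 + 17 + 17 + 18 + 17 + 12 + 16 + 22 + 18 + 19 + 14 + 21 + 18 + 11 + 17 + 17 + 14 + 19 + 9 + 15 + 10) / 21 = 336 / 21 = 16.0000
LCL = c̄ − 3√c̄ = 16.0000 − 3 × 4.0000 = 4.0000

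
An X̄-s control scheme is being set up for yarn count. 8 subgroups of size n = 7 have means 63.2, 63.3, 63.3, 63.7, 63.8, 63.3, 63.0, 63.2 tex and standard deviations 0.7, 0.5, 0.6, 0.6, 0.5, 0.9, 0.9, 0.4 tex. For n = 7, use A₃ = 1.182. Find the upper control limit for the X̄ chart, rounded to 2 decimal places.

X̄̄ = (63.2 + 63.3 + 63.3 + 63.7 + 63.8 + 63.3 + 63.0 + 63.2) / 8 = 63.3500
s̄ = (0.7 + 0.5 + 0.6 + 0.6 + 0.5 + 0.9 + 0.9 + 0.4) / 8 = 0.6375
UCL = X̄̄ + A₃·s̄ = 63.3500 + 1.182 × 0.6375 = 64.1035

64.10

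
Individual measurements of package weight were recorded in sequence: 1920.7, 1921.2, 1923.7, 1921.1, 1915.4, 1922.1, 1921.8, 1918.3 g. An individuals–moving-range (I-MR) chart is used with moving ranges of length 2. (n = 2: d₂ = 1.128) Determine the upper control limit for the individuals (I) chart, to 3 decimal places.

1928.820

X̄ = (1920.7 + 1921.2 + 1923.7 + 1921.1 + 1915.4 + 1922.1 + 1921.8 + 1918.3) / 8 = 1920.5375
Moving ranges: 0.5, 2.5, 2.6, 5.7, 6.7, 0.3, 3.5; M̄R̄ = 21.8000 / 7 = 3.1143
UCL = X̄ + 3·M̄R̄/d₂ = 1920.5375 + 3 × 3.1143 / 1.128 = 1928.8202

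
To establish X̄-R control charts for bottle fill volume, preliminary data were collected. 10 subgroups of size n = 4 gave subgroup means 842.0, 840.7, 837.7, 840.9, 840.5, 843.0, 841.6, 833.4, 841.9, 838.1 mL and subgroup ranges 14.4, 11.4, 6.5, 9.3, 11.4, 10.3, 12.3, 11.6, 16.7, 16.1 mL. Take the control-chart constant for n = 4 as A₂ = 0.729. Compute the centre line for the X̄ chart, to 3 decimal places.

839.980

X̄̄ = (842.0 + 840.7 + 837.7 + 840.9 + 840.5 + 843.0 + 841.6 + 833.4 + 841.9 + 838.1) / 10 = 8399.8000 / 10 = 839.9800
CL = X̄̄ = 839.9800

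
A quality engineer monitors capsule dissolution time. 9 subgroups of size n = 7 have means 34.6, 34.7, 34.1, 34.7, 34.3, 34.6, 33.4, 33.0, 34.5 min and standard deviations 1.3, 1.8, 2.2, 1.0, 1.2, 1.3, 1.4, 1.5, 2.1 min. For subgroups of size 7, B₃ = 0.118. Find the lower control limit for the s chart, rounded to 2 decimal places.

s̄ = (1.3 + 1.8 + 2.2 + 1.0 + 1.2 + 1.3 + 1.4 + 1.5 + 2.1) / 9 = 1.5333
LCL_s = B₃·s̄ = 0.118 × 1.5333 = 0.1809

0.18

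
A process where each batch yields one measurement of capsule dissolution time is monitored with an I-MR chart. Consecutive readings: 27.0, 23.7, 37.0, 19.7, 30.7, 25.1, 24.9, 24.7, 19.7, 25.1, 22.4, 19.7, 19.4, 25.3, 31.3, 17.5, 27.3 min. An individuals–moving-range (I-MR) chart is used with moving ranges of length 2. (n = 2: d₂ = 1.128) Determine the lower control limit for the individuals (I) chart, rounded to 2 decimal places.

7.70

X̄ = (27.0 + 23.7 + 37.0 + 19.7 + 30.7 + 25.1 + 24.9 + 24.7 + 19.7 + 25.1 + 22.4 + 19.7 + 19.4 + 25.3 + 31.3 + 17.5 + 27.3) / 17 = 24.7353
Moving ranges: 3.3, 13.3, 17.3, 11.0, 5.6, 0.2, 0.2, 5.0, 5.4, 2.7, 2.7, 0.3, 5.9, 6.0, 13.8, 9.8; M̄R̄ = 102.5000 / 16 = 6.4062
LCL = X̄ − 3·M̄R̄/d₂ = 24.7353 − 3 × 6.4062 / 1.128 = 7.6974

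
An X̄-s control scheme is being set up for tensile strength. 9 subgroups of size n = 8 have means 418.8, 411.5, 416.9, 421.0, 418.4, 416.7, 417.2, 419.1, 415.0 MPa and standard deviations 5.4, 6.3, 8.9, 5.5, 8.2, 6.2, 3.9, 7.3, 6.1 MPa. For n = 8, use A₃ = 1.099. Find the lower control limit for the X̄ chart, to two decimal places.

410.12

X̄̄ = (418.8 + 411.5 + 416.9 + 421.0 + 418.4 + 416.7 + 417.2 + 419.1 + 415.0) / 9 = 417.1778
s̄ = (5.4 + 6.3 + 8.9 + 5.5 + 8.2 + 6.2 + 3.9 + 7.3 + 6.1) / 9 = 6.4222
LCL = X̄̄ − A₃·s̄ = 417.1778 − 1.099 × 6.4222 = 410.1198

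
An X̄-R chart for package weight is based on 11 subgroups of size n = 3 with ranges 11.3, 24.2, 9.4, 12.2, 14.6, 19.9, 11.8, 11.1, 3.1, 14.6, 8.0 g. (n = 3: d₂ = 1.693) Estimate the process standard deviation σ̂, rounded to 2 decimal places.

7.53

R̄ = (11.3 + 24.2 + 9.4 + 12.2 + 14.6 + 19.9 + 11.8 + 11.1 + 3.1 + 14.6 + 8.0) / 11 = 12.7455
σ̂ = R̄ / d₂ = 12.7455 / 1.693 = 7.5283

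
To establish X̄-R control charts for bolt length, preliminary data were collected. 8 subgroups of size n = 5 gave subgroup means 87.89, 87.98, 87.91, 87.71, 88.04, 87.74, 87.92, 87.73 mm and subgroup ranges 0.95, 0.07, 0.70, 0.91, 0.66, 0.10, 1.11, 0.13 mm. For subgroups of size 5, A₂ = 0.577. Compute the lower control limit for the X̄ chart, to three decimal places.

X̄̄ = (87.89 + 87.98 + 87.91 + 87.71 + 88.04 + 87.74 + 87.92 + 87.73) / 8 = 702.9200 / 8 = 87.8650
R̄ = (0.95 + 0.07 + 0.70 + 0.91 + 0.66 + 0.10 + 1.11 + 0.13) / 8 = 4.6300 / 8 = 0.5787
LCL = X̄̄ − A₂·R̄ = 87.8650 − 0.577 × 0.5787 = 87.5311

87.531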